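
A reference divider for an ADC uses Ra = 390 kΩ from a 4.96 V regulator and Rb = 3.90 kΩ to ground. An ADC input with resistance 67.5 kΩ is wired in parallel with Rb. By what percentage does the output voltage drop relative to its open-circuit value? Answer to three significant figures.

The divider's output (Thévenin) resistance is Ra‖Rb = 3.861 kΩ.
Fractional drop under load = R_th/(R_th + R_L) = 3.861 / (3.861 + 67.5) = 0.05411.
So the output falls by 5.41 %.

5.41 %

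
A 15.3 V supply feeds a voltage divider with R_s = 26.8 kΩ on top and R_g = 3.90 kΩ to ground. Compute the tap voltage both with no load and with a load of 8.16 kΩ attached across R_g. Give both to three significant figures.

Open-circuit: V = 15.3 × 3.90/(26.8 + 3.90) = 1.94 V.
With the load, R_g becomes R_g‖R_L = 2.639 kΩ, so V = 15.3 × 2.639/29.44 = 1.37 V.

Unloaded: 1.94 V; loaded: 1.37 V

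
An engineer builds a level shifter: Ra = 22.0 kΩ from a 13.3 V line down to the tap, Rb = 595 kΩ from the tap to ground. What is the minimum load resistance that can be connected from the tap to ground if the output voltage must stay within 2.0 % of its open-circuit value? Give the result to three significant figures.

R_L(min) ≈ 1.04 MΩ

Output resistance R_th = Ra‖Rb = (22.0 × 595)/617.0 = 21.22 kΩ.
The fractional drop is R_th/(R_th + R_L); requiring this ≤ 0.0200 gives R_L ≥ R_th(1/0.0200 − 1) = 21.22 × 49.00 = 1.04 MΩ.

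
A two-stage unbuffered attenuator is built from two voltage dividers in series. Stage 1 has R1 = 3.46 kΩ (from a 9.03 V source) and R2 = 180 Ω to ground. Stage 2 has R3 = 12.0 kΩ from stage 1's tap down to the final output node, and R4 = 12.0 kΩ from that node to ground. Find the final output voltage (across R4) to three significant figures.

Stage 2 presents R3+R4 = 24000 Ω as a load on stage 1's tap.
Stage 1's lower leg becomes R2‖(R3+R4) = 178.7 Ω, so V_mid = 9.03 × 178.7/3639 = 0.4434 V.
Stage 2 is itself unloaded: V_out = V_mid × R4/(R3+R4) = 0.4434 × 12000/24000 = 0.222 V.

V_out ≈ 0.222 V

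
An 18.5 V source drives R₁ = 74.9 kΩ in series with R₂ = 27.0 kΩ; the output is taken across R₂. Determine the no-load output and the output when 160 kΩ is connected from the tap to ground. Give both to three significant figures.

Unloaded: 4.90 V; loaded: 4.36 V

Open-circuit: V = 18.5 × 27.0/(74.9 + 27.0) = 4.90 V.
With the load, R₂ becomes R₂‖R_L = 23.10 kΩ, so V = 18.5 × 23.10/98.00 = 4.36 V.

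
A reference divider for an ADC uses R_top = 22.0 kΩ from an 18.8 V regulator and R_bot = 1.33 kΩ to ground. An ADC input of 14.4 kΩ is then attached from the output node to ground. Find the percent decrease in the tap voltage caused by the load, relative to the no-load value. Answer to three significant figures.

8.01 %

Unloaded V = 18.8 × 1.33/23.33 = 1.0718 V.
Loaded: R_bot‖R_L = 1.218 kΩ, giving V = 18.8 × 1.218/23.22 = 0.98589 V.
Drop = (1.0718 − 0.98589) / 1.0718 = 8.01 %.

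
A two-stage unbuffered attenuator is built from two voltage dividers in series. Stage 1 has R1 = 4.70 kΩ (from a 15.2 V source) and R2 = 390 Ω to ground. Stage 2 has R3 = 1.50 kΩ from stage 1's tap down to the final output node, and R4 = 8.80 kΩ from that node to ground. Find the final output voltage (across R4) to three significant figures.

V_out ≈ 0.961 V

Stage 2 presents R3+R4 = 10300 Ω as a load on stage 1's tap.
Stage 1's lower leg becomes R2‖(R3+R4) = 375.8 Ω, so V_mid = 15.2 × 375.8/5076 = 1.125 V.
Stage 2 is itself unloaded: V_out = V_mid × R4/(R3+R4) = 1.125 × 8800/10300 = 0.961 V.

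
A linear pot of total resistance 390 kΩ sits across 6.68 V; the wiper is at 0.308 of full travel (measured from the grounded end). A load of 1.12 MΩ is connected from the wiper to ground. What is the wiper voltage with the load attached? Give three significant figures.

The wiper splits the pot into (1−α)R = 269.9 kΩ above and αR = 120.1 kΩ below.
Lower section ‖ load = 108.5 kΩ.
V_wiper = 6.68 × 108.5/(269.9 + 108.5) = 1.92 V.

V ≈ 1.92 V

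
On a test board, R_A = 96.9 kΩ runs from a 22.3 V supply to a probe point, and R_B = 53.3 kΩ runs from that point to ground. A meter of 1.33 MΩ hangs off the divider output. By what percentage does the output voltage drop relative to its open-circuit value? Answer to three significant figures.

The divider's output (Thévenin) resistance is R_A‖R_B = 34.39 kΩ.
Fractional drop under load = R_th/(R_th + R_L) = 34.39 / (34.39 + 1330) = 0.02520.
So the output falls by 2.52 %.

2.52 %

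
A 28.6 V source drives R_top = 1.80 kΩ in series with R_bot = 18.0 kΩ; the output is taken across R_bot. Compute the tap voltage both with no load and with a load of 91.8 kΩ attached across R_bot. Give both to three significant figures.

Unloaded: 26.0 V; loaded: 25.5 V

Open-circuit: V = 28.6 × 18.0/(1.80 + 18.0) = 26.0 V.
With the load, R_bot becomes R_bot‖R_L = 15.05 kΩ, so V = 28.6 × 15.05/16.85 = 25.5 V.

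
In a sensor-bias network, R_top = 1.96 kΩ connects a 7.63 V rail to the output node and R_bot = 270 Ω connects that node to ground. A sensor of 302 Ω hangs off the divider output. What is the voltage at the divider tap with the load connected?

V_out ≈ 0.517 V

The load sits in parallel with R_bot: R_bot‖R_L = (270 × 302) / (270 + 302) = 142.6 Ω.
V_out = 7.63 × 142.6 / (1960 + 142.6) = 7.63 × 142.6/2103 = 0.517 V.
(Unloaded it would have been 0.924 V.)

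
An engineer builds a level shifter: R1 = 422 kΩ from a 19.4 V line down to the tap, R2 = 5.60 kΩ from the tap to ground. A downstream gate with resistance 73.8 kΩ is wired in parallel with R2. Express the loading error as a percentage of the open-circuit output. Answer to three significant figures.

The divider's output (Thévenin) resistance is R1‖R2 = 5.527 kΩ.
Fractional drop under load = R_th/(R_th + R_L) = 5.527 / (5.527 + 73.8) = 0.06967.
So the output falls by 6.97 %.

6.97 %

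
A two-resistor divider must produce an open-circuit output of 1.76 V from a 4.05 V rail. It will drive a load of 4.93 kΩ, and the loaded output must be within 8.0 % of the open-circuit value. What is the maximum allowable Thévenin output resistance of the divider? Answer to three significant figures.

Loading drop = R_th/(R_th + R_L) ≤ 0.0800, so R_th ≤ R_L · ε/(1−ε) = 4.93 kΩ × 0.0800/0.9200 = 429 Ω.

R_th ≤ 429 Ω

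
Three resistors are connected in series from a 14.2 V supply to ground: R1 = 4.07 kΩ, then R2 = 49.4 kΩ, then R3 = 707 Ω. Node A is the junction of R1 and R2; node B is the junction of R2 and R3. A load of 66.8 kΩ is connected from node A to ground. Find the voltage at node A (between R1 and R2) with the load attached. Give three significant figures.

Below node A the series string R2+R3 = 50110 Ω sits in parallel with the 66800 Ω load: 28630 Ω.
V_A = 14.2 × 28630/(4070 + 28630) = 12.4 V.

V ≈ 12.4 V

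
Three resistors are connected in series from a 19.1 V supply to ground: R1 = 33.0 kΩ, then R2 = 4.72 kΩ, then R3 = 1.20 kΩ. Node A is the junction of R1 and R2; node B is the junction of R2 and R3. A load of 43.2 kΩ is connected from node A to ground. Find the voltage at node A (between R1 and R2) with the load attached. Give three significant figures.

V ≈ 2.60 V

Below node A the series string R2+R3 = 5.920 kΩ sits in parallel with the 43.2 kΩ load: 5.207 kΩ.
V_A = 19.1 × 5.207/(33.0 + 5.207) = 2.60 V.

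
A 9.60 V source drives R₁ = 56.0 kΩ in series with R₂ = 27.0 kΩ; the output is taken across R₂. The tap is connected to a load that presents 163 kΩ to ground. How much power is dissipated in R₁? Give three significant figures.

P ≈ 0.824 mW

Total resistance from the source is R₁ + (R₂‖R_L) = 79.16 kΩ, so I = 9.60/79.16 kΩ = 0.1213 mA.
P = I²·R₁ = (0.1213 mA)² × 56.0 kΩ = 0.824 mW.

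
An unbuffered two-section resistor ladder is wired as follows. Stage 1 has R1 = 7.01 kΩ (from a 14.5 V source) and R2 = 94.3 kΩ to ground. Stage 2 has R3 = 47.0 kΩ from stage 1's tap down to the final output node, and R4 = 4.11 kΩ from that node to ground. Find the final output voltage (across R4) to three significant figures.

Stage 2 presents R3+R4 = 51.11 kΩ as a load on stage 1's tap.
Stage 1's lower leg becomes R2‖(R3+R4) = 33.15 kΩ, so V_mid = 14.5 × 33.15/40.16 = 11.97 V.
Stage 2 is itself unloaded: V_out = V_mid × R4/(R3+R4) = 11.97 × 4.11/51.11 = 0.962 V.

V_out ≈ 0.962 V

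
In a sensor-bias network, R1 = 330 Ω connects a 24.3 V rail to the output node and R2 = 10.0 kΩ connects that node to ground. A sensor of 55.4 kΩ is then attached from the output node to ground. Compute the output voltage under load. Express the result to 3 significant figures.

V_out ≈ 23.4 V

The load sits in parallel with R2: R2‖R_L = (10000 × 55400) / (10000 + 55400) = 8471 Ω.
V_out = 24.3 × 8471 / (330 + 8471) = 24.3 × 8471/8801 = 23.4 V.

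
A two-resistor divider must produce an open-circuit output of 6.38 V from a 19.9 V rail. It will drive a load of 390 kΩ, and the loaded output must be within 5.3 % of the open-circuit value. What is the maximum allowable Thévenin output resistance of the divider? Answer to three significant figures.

Loading drop = R_th/(R_th + R_L) ≤ 0.0530, so R_th ≤ R_L · ε/(1−ε) = 390 kΩ × 0.0530/0.9470 = 21.8 kΩ.

R_th ≤ 21.8 kΩ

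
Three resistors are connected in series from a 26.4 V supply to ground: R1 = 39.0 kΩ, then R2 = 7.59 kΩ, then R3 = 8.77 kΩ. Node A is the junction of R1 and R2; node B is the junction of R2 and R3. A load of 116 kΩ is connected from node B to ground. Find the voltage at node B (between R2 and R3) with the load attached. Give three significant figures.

V ≈ 3.93 V

At node B, R3 is in parallel with the load: R3‖R_L = 8.154 kΩ.
Below node A the resistance is R2 + (R3‖R_L) = 15.74 kΩ, so V_A = 26.4 × 15.74/54.74 = 7.592 V.
Then V_B = V_A × (R3‖R_L)/(R2 + R3‖R_L) = 7.592 × 8.154/15.74 = 3.93 V.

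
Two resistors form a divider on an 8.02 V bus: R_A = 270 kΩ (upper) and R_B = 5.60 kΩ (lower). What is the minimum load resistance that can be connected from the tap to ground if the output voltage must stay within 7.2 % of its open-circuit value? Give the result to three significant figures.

Output resistance R_th = R_A‖R_B = (270 × 5.60)/275.6 = 5.486 kΩ.
The fractional drop is R_th/(R_th + R_L); requiring this ≤ 0.0720 gives R_L ≥ R_th(1/0.0720 − 1) = 5.486 × 12.89 = 70.7 kΩ.

R_L(min) ≈ 70.7 kΩ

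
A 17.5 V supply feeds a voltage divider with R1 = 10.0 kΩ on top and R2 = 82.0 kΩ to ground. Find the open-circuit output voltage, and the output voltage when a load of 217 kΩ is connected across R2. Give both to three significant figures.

Unloaded: 15.6 V; loaded: 15.0 V

Open-circuit: V = 17.5 × 82.0/(10.0 + 82.0) = 15.6 V.
With the load, R2 becomes R2‖R_L = 59.51 kΩ, so V = 17.5 × 59.51/69.51 = 15.0 V.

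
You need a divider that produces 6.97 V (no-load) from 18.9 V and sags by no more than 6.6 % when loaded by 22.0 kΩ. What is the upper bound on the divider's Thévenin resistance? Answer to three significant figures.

R_th ≤ 1.55 kΩ

Loading drop = R_th/(R_th + R_L) ≤ 0.0660, so R_th ≤ R_L · ε/(1−ε) = 22.0 kΩ × 0.0660/0.9340 = 1.55 kΩ.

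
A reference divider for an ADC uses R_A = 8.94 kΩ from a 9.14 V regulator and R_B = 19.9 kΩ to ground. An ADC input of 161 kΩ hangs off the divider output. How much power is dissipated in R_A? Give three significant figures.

P ≈ 1.05 mW

Total resistance from the source is R_A + (R_B‖R_L) = 26.65 kΩ, so I = 9.14/26.65 kΩ = 0.3430 mA.
P = I²·R_A = (0.3430 mA)² × 8.94 kΩ = 1.05 mW.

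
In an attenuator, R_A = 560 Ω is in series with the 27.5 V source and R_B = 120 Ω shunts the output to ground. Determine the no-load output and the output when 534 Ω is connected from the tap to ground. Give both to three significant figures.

Unloaded: 4.85 V; loaded: 4.10 V

Open-circuit: V = 27.5 × 120/(560 + 120) = 4.85 V.
With the load, R_B becomes R_B‖R_L = 97.98 Ω, so V = 27.5 × 97.98/658.0 = 4.10 V.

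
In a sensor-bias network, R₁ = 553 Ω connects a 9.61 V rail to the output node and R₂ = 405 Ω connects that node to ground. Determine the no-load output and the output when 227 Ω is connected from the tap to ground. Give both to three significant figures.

Unloaded: 4.06 V; loaded: 2.00 V

Open-circuit: V = 9.61 × 405/(553 + 405) = 4.06 V.
With the load, R₂ becomes R₂‖R_L = 145.5 Ω, so V = 9.61 × 145.5/698.5 = 2.00 V.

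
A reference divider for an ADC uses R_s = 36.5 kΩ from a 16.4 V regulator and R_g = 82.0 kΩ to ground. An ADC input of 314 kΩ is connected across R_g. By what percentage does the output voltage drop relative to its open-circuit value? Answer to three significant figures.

7.44 %

The divider's output (Thévenin) resistance is R_s‖R_g = 25.26 kΩ.
Fractional drop under load = R_th/(R_th + R_L) = 25.26 / (25.26 + 314) = 0.07445.
So the output falls by 7.44 %.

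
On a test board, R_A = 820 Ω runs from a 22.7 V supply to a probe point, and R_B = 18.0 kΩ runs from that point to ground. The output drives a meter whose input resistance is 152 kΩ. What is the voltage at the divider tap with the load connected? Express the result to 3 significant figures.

The load sits in parallel with R_B: R_B‖R_L = (18000 × 152000) / (18000 + 152000) = 16090 Ω.
V_out = 22.7 × 16090 / (820 + 16090) = 22.7 × 16090/16910 = 21.6 V.

V_out ≈ 21.6 V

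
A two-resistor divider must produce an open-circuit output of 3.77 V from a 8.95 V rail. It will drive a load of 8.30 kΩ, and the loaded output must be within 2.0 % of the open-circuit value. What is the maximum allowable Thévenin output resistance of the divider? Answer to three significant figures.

Loading drop = R_th/(R_th + R_L) ≤ 0.0200, so R_th ≤ R_L · ε/(1−ε) = 8.30 kΩ × 0.0200/0.9800 = 169 Ω.

R_th ≤ 169 Ω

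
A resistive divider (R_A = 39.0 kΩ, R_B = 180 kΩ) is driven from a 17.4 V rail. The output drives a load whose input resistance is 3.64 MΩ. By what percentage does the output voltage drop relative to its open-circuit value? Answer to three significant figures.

The divider's output (Thévenin) resistance is R_A‖R_B = 32.05 kΩ.
Fractional drop under load = R_th/(R_th + R_L) = 32.05 / (32.05 + 3640) = 0.008729.
So the output falls by 0.873 %.

0.873 %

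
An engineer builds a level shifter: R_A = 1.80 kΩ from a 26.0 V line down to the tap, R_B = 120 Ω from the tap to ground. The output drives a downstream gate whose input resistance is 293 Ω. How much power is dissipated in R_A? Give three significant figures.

P ≈ 342 mW

Total resistance from the source is R_A + (R_B‖R_L) = 1885 Ω, so I = 26.0/1885 Ω = 13.79 mA.
P = I²·R_A = (13.79 mA)² × 1.80 kΩ = 342 mW.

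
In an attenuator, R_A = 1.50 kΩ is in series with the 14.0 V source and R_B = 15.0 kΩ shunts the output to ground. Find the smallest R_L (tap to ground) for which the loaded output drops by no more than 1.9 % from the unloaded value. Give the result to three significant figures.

Output resistance R_th = R_A‖R_B = (1.50 × 15.0)/16.50 = 1.364 kΩ.
The fractional drop is R_th/(R_th + R_L); requiring this ≤ 0.0190 gives R_L ≥ R_th(1/0.0190 − 1) = 1.364 × 51.63 = 70.4 kΩ.

R_L(min) ≈ 70.4 kΩ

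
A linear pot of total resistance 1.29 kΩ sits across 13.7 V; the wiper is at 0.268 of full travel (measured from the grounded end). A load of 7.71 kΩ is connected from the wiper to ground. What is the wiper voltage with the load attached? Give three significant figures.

V ≈ 3.55 V

The wiper splits the pot into (1−α)R = 944.3 Ω above and αR = 345.7 Ω below.
Lower section ‖ load = 330.9 Ω.
V_wiper = 13.7 × 330.9/(944.3 + 330.9) = 3.55 V.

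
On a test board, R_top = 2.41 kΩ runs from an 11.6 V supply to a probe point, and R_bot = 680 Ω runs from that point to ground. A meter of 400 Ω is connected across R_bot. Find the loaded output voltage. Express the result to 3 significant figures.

V_out ≈ 1.10 V

The load sits in parallel with R_bot: R_bot‖R_L = (680 × 400) / (680 + 400) = 251.9 Ω.
V_out = 11.6 × 251.9 / (2410 + 251.9) = 11.6 × 251.9/2662 = 1.10 V.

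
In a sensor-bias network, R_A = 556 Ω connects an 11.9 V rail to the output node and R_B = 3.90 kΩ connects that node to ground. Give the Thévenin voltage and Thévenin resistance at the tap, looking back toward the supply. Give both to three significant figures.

V_th = 10.4 V, R_th = 487 Ω

V_th is the open-circuit tap voltage: 11.9 × 3900/(556 + 3900) = 10.4 V.
With the supply zeroed, R_A and R_B appear in parallel from the tap: R_th = R_A‖R_B = (556 × 3900)/4456 = 487 Ω.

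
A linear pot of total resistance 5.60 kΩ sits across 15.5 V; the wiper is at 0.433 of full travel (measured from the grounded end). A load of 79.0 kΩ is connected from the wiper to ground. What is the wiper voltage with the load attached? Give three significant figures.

V ≈ 6.60 V

The wiper splits the pot into (1−α)R = 3.175 kΩ above and αR = 2.425 kΩ below.
Lower section ‖ load = 2.353 kΩ.
V_wiper = 15.5 × 2.353/(3.175 + 2.353) = 6.60 V.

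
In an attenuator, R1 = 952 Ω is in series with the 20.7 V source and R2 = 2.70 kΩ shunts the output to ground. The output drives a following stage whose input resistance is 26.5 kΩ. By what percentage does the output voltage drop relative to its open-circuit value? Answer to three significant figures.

2.59 %

The divider's output (Thévenin) resistance is R1‖R2 = 703.8 Ω.
Fractional drop under load = R_th/(R_th + R_L) = 703.8 / (703.8 + 26500) = 0.02587.
So the output falls by 2.59 %.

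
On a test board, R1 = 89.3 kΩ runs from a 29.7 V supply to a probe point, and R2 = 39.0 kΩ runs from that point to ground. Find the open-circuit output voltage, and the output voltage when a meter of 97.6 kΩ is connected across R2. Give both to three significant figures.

Unloaded: 9.03 V; loaded: 7.06 V

Open-circuit: V = 29.7 × 39.0/(89.3 + 39.0) = 9.03 V.
With the load, R2 becomes R2‖R_L = 27.87 kΩ, so V = 29.7 × 27.87/117.2 = 7.06 V.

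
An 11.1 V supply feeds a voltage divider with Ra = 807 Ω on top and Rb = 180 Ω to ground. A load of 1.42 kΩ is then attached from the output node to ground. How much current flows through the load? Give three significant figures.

Rb‖R_L = 159.8 Ω; V_out = 11.1 × 159.8/966.8 = 1.834 V.
I_L = V_out / R_L = 1.834 / 1.42 kΩ = 1.29 mA.

I_L ≈ 1.29 mA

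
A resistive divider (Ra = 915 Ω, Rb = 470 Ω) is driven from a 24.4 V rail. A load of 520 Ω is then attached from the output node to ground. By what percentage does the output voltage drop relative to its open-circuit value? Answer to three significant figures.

The divider's output (Thévenin) resistance is Ra‖Rb = 310.5 Ω.
Fractional drop under load = R_th/(R_th + R_L) = 310.5 / (310.5 + 520) = 0.3739.
So the output falls by 37.4 %.

37.4 %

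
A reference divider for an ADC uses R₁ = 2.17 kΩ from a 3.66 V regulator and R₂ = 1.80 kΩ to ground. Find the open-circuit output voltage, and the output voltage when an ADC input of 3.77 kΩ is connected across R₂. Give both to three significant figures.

Unloaded: 1.66 V; loaded: 1.32 V

Open-circuit: V = 3.66 × 1.80/(2.17 + 1.80) = 1.66 V.
With the load, R₂ becomes R₂‖R_L = 1.218 kΩ, so V = 3.66 × 1.218/3.388 = 1.32 V.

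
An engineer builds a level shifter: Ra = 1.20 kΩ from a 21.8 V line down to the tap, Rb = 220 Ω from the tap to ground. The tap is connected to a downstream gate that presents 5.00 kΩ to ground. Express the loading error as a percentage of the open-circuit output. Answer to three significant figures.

The divider's output (Thévenin) resistance is Ra‖Rb = 185.9 Ω.
Fractional drop under load = R_th/(R_th + R_L) = 185.9 / (185.9 + 5000) = 0.03585.
So the output falls by 3.59 %.

3.59 %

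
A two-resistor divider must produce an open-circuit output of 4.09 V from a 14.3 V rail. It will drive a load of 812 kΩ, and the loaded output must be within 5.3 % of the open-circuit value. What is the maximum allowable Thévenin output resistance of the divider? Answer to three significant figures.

R_th ≤ 45.4 kΩ

Loading drop = R_th/(R_th + R_L) ≤ 0.0530, so R_th ≤ R_L · ε/(1−ε) = 812 kΩ × 0.0530/0.9470 = 45.4 kΩ.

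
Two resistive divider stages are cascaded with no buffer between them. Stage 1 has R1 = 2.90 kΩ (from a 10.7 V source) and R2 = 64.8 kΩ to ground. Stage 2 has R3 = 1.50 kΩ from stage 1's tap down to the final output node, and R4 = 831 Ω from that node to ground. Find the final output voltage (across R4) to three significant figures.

Stage 2 presents R3+R4 = 2331 Ω as a load on stage 1's tap.
Stage 1's lower leg becomes R2‖(R3+R4) = 2250 Ω, so V_mid = 10.7 × 2250/5150 = 4.675 V.
Stage 2 is itself unloaded: V_out = V_mid × R4/(R3+R4) = 4.675 × 831/2331 = 1.67 V.

V_out ≈ 1.67 V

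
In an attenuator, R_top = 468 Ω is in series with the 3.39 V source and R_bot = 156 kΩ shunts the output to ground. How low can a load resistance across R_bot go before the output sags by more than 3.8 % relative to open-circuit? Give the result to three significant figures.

R_L(min) ≈ 11.8 kΩ

Output resistance R_th = R_top‖R_bot = (468 × 156000)/156500 = 466.6 Ω.
The fractional drop is R_th/(R_th + R_L); requiring this ≤ 0.0380 gives R_L ≥ R_th(1/0.0380 − 1) = 466.6 × 25.32 = 11.8 kΩ.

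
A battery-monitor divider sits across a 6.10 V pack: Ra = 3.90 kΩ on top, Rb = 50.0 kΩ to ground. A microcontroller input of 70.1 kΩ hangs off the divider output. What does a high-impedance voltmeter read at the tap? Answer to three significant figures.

V_out ≈ 5.38 V

The load sits in parallel with Rb: Rb‖R_L = (50.0 × 70.1) / (50.0 + 70.1) = 29.18 kΩ.
V_out = 6.10 × 29.18 / (3.90 + 29.18) = 6.10 × 29.18/33.08 = 5.38 V.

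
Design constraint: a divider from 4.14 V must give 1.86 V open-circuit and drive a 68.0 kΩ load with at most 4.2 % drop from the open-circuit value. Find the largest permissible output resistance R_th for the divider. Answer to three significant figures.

Loading drop = R_th/(R_th + R_L) ≤ 0.0420, so R_th ≤ R_L · ε/(1−ε) = 68.0 kΩ × 0.0420/0.9580 = 2.98 kΩ.

R_th ≤ 2.98 kΩ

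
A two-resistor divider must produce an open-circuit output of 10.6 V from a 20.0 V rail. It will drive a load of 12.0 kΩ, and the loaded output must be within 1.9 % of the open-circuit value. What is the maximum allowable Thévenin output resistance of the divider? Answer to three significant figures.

Loading drop = R_th/(R_th + R_L) ≤ 0.0190, so R_th ≤ R_L · ε/(1−ε) = 12.0 kΩ × 0.0190/0.9810 = 232 Ω.
(Any R1, R2 with R2/(R1+R2) = 0.530 and R1‖R2 ≤ 232 Ω will meet the spec.)

R_th ≤ 232 Ω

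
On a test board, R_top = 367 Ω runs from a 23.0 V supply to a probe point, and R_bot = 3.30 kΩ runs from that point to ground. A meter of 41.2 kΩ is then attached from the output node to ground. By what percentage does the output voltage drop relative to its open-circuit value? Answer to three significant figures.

The divider's output (Thévenin) resistance is R_top‖R_bot = 330.3 Ω.
Fractional drop under load = R_th/(R_th + R_L) = 330.3 / (330.3 + 41200) = 0.007953.
So the output falls by 0.795 %.

0.795 %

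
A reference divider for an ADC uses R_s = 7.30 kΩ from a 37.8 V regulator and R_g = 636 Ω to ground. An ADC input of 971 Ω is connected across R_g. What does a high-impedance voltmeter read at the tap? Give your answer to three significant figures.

The load sits in parallel with R_g: R_g‖R_L = (636 × 971) / (636 + 971) = 384.3 Ω.
V_out = 37.8 × 384.3 / (7300 + 384.3) = 37.8 × 384.3/7684 = 1.89 V.
(Unloaded it would have been 3.03 V.)

V_out ≈ 1.89 V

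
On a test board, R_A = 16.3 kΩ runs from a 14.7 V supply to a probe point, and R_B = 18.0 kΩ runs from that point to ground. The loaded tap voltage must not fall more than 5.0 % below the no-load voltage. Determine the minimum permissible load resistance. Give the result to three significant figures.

Output resistance R_th = R_A‖R_B = (16.3 × 18.0)/34.30 = 8.554 kΩ.
The fractional drop is R_th/(R_th + R_L); requiring this ≤ 0.0500 gives R_L ≥ R_th(1/0.0500 − 1) = 8.554 × 19.00 = 163 kΩ.

R_L(min) ≈ 163 kΩ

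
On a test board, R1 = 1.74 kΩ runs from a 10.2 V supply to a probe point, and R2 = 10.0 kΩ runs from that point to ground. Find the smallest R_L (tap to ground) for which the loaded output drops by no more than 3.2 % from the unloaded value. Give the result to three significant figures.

Output resistance R_th = R1‖R2 = (1.74 × 10.0)/11.74 = 1.482 kΩ.
The fractional drop is R_th/(R_th + R_L); requiring this ≤ 0.0320 gives R_L ≥ R_th(1/0.0320 − 1) = 1.482 × 30.25 = 44.8 kΩ.

R_L(min) ≈ 44.8 kΩ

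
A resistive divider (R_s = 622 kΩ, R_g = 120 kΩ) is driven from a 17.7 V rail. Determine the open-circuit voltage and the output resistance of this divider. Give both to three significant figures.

V_th = 2.86 V, R_th = 101 kΩ

V_th is the open-circuit tap voltage: 17.7 × 120/(622 + 120) = 2.86 V.
With the supply zeroed, R_s and R_g appear in parallel from the tap: R_th = R_s‖R_g = (622 × 120)/742.0 = 101 kΩ.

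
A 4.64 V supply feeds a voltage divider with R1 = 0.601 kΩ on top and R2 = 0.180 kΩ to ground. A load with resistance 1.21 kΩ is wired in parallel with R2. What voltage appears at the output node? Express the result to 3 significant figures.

The load sits in parallel with R2: R2‖R_L = (180 × 1210) / (180 + 1210) = 156.7 Ω.
V_out = 4.64 × 156.7 / (601 + 156.7) = 4.64 × 156.7/757.7 = 0.960 V.

V_out ≈ 0.960 V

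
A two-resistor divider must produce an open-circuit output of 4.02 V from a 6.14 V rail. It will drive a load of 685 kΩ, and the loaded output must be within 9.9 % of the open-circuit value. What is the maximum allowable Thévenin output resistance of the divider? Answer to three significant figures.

Loading drop = R_th/(R_th + R_L) ≤ 0.0990, so R_th ≤ R_L · ε/(1−ε) = 685 kΩ × 0.0990/0.9010 = 75.3 kΩ.

R_th ≤ 75.3 kΩ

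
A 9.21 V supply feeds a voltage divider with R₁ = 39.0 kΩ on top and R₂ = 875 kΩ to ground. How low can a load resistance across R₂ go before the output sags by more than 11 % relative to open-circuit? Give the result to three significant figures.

Output resistance R_th = R₁‖R₂ = (39.0 × 875)/914.0 = 37.34 kΩ.
The fractional drop is R_th/(R_th + R_L); requiring this ≤ 0.110 gives R_L ≥ R_th(1/0.110 − 1) = 37.34 × 8.091 = 302 kΩ.

R_L(min) ≈ 302 kΩ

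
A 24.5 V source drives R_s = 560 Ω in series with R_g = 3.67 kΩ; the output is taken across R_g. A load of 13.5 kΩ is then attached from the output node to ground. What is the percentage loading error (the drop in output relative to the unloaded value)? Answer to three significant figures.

The divider's output (Thévenin) resistance is R_s‖R_g = 485.9 Ω.
Fractional drop under load = R_th/(R_th + R_L) = 485.9 / (485.9 + 13500) = 0.03474.
So the output falls by 3.47 %.

3.47 %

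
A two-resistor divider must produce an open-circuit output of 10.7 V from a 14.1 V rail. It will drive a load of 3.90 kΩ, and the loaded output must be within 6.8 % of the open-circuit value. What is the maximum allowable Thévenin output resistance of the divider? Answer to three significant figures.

Loading drop = R_th/(R_th + R_L) ≤ 0.0680, so R_th ≤ R_L · ε/(1−ε) = 3.90 kΩ × 0.0680/0.9320 = 285 Ω.
(Any R1, R2 with R2/(R1+R2) = 0.759 and R1‖R2 ≤ 285 Ω will meet the spec.)

R_th ≤ 285 Ω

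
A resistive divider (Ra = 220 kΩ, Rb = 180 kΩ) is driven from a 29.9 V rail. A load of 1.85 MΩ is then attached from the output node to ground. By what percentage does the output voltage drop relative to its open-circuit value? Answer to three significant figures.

5.08 %

The divider's output (Thévenin) resistance is Ra‖Rb = 99.00 kΩ.
Fractional drop under load = R_th/(R_th + R_L) = 99.00 / (99.00 + 1850) = 0.05080.
So the output falls by 5.08 %.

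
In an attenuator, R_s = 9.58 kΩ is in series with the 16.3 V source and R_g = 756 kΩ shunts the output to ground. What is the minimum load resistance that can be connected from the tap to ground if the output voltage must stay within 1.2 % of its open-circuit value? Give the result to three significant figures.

Output resistance R_th = R_s‖R_g = (9.58 × 756)/765.6 = 9.460 kΩ.
The fractional drop is R_th/(R_th + R_L); requiring this ≤ 0.0120 gives R_L ≥ R_th(1/0.0120 − 1) = 9.460 × 82.33 = 779 kΩ.

R_L(min) ≈ 779 kΩ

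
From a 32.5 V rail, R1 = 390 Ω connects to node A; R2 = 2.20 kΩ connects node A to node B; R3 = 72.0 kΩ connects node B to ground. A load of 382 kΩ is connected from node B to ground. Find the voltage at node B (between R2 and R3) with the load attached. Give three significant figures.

V ≈ 31.2 V

At node B, R3 is in parallel with the load: R3‖R_L = 60580 Ω.
Below node A the resistance is R2 + (R3‖R_L) = 62780 Ω, so V_A = 32.5 × 62780/63170 = 32.30 V.
Then V_B = V_A × (R3‖R_L)/(R2 + R3‖R_L) = 32.30 × 60580/62780 = 31.2 V.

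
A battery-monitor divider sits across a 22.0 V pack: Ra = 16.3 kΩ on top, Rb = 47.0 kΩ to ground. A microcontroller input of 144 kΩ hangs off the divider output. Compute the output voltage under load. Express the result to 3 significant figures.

The load sits in parallel with Rb: Rb‖R_L = (47.0 × 144) / (47.0 + 144) = 35.43 kΩ.
V_out = 22.0 × 35.43 / (16.3 + 35.43) = 22.0 × 35.43/51.73 = 15.1 V.

V_out ≈ 15.1 V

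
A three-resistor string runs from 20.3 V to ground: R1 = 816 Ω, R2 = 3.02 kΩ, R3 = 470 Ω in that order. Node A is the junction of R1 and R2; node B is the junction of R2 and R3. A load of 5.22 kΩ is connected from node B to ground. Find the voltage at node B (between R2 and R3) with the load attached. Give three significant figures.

V ≈ 2.05 V

At node B, R3 is in parallel with the load: R3‖R_L = 431.2 Ω.
Below node A the resistance is R2 + (R3‖R_L) = 3451 Ω, so V_A = 20.3 × 3451/4267 = 16.42 V.
Then V_B = V_A × (R3‖R_L)/(R2 + R3‖R_L) = 16.42 × 431.2/3451 = 2.05 V.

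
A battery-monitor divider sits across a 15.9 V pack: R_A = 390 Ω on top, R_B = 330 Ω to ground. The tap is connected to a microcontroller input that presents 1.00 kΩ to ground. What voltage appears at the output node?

V_out ≈ 6.18 V

The load sits in parallel with R_B: R_B‖R_L = (330 × 1000) / (330 + 1000) = 248.1 Ω.
V_out = 15.9 × 248.1 / (390 + 248.1) = 15.9 × 248.1/638.1 = 6.18 V.
(Unloaded it would have been 7.29 V.)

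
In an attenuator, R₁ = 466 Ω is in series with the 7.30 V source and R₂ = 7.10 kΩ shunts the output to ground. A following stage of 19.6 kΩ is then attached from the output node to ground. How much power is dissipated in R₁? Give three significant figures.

P ≈ 0.770 mW

Total resistance from the source is R₁ + (R₂‖R_L) = 5678 Ω, so I = 7.30/5678 Ω = 1.286 mA.
P = I²·R₁ = (1.286 mA)² × 466 Ω = 0.770 mW.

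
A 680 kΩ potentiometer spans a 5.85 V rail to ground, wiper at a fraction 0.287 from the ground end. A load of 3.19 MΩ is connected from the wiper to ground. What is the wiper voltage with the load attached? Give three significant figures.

The wiper splits the pot into (1−α)R = 484.8 kΩ above and αR = 195.2 kΩ below.
Lower section ‖ load = 183.9 kΩ.
V_wiper = 5.85 × 183.9/(484.8 + 183.9) = 1.61 V.

V ≈ 1.61 V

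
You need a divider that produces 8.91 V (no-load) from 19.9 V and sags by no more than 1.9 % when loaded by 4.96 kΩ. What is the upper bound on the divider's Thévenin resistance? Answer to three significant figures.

R_th ≤ 96.1 Ω

Loading drop = R_th/(R_th + R_L) ≤ 0.0190, so R_th ≤ R_L · ε/(1−ε) = 4.96 kΩ × 0.0190/0.9810 = 96.1 Ω.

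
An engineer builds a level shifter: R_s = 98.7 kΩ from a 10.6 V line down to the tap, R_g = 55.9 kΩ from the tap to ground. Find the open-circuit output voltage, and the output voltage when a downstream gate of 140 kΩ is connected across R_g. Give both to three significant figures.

Unloaded: 3.83 V; loaded: 3.05 V

Open-circuit: V = 10.6 × 55.9/(98.7 + 55.9) = 3.83 V.
With the load, R_g becomes R_g‖R_L = 39.95 kΩ, so V = 10.6 × 39.95/138.6 = 3.05 V.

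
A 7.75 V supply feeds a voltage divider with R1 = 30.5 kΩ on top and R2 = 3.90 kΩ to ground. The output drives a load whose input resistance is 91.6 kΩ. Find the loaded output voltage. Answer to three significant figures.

The load sits in parallel with R2: R2‖R_L = (3.90 × 91.6) / (3.90 + 91.6) = 3.741 kΩ.
V_out = 7.75 × 3.741 / (30.5 + 3.741) = 7.75 × 3.741/34.24 = 0.847 V.
(Unloaded it would have been 0.879 V.)

V_out ≈ 0.847 V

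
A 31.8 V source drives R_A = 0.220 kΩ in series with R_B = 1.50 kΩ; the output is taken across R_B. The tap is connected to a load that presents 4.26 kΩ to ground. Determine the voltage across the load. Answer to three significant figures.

V_out ≈ 26.5 V

The load sits in parallel with R_B: R_B‖R_L = (1500 × 4260) / (1500 + 4260) = 1109 Ω.
V_out = 31.8 × 1109 / (220 + 1109) = 31.8 × 1109/1329 = 26.5 V.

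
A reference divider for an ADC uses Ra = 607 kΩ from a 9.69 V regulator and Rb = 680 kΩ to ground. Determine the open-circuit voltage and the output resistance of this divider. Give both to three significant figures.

V_th is the open-circuit tap voltage: 9.69 × 680/(607 + 680) = 5.12 V.
With the supply zeroed, Ra and Rb appear in parallel from the tap: R_th = Ra‖Rb = (607 × 680)/1287 = 321 kΩ.

V_th = 5.12 V, R_th = 321 kΩ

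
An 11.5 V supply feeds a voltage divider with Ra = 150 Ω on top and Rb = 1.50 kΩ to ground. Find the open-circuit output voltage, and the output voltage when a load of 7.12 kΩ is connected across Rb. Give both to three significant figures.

Unloaded: 10.5 V; loaded: 10.3 V

Open-circuit: V = 11.5 × 1500/(150 + 1500) = 10.5 V.
With the load, Rb becomes Rb‖R_L = 1239 Ω, so V = 11.5 × 1239/1389 = 10.3 V.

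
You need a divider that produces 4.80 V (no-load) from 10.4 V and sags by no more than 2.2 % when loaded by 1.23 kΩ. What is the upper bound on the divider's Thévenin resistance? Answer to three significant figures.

R_th ≤ 27.7 Ω

Loading drop = R_th/(R_th + R_L) ≤ 0.0220, so R_th ≤ R_L · ε/(1−ε) = 1.23 kΩ × 0.0220/0.9780 = 27.7 Ω.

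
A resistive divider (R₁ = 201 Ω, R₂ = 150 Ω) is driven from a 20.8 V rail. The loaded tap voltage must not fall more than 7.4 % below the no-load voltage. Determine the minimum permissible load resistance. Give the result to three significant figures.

Output resistance R_th = R₁‖R₂ = (201 × 150)/351.0 = 85.90 Ω.
The fractional drop is R_th/(R_th + R_L); requiring this ≤ 0.0740 gives R_L ≥ R_th(1/0.0740 − 1) = 85.90 × 12.51 = 1.07 kΩ.

R_L(min) ≈ 1.07 kΩ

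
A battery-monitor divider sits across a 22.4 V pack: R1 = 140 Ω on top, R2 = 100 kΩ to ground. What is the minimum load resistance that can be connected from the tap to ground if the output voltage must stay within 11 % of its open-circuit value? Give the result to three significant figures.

R_L(min) ≈ 1.13 kΩ

Output resistance R_th = R1‖R2 = (140 × 100000)/100100 = 139.8 Ω.
The fractional drop is R_th/(R_th + R_L); requiring this ≤ 0.110 gives R_L ≥ R_th(1/0.110 − 1) = 139.8 × 8.091 = 1.13 kΩ.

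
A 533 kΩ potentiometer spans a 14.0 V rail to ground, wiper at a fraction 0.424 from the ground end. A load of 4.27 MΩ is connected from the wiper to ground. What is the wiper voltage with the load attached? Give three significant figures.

V ≈ 5.76 V

The wiper splits the pot into (1−α)R = 307.0 kΩ above and αR = 226.0 kΩ below.
Lower section ‖ load = 214.6 kΩ.
V_wiper = 14.0 × 214.6/(307.0 + 214.6) = 5.76 V.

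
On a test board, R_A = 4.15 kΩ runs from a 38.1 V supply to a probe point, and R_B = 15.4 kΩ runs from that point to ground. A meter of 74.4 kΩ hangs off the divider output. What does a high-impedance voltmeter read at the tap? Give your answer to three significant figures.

V_out ≈ 28.7 V

The load sits in parallel with R_B: R_B‖R_L = (15.4 × 74.4) / (15.4 + 74.4) = 12.76 kΩ.
V_out = 38.1 × 12.76 / (4.15 + 12.76) = 38.1 × 12.76/16.91 = 28.7 V.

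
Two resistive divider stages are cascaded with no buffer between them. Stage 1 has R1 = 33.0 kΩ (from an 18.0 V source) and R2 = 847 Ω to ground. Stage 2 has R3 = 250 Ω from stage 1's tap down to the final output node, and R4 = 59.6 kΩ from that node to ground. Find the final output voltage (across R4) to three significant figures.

V_out ≈ 0.442 V

Stage 2 presents R3+R4 = 59850 Ω as a load on stage 1's tap.
Stage 1's lower leg becomes R2‖(R3+R4) = 835.2 Ω, so V_mid = 18.0 × 835.2/33840 = 0.4443 V.
Stage 2 is itself unloaded: V_out = V_mid × R4/(R3+R4) = 0.4443 × 59600/59850 = 0.442 V.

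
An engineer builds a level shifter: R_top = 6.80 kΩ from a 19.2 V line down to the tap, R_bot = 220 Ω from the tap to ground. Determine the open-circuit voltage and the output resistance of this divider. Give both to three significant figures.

V_th is the open-circuit tap voltage: 19.2 × 220/(6800 + 220) = 0.602 V.
With the supply zeroed, R_top and R_bot appear in parallel from the tap: R_th = R_top‖R_bot = (6800 × 220)/7020 = 213 Ω.

V_th = 0.602 V, R_th = 213 Ω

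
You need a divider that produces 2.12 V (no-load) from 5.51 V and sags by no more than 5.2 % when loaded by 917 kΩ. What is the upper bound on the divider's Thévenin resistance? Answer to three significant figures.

Loading drop = R_th/(R_th + R_L) ≤ 0.0520, so R_th ≤ R_L · ε/(1−ε) = 917 kΩ × 0.0520/0.9480 = 50.3 kΩ.

R_th ≤ 50.3 kΩ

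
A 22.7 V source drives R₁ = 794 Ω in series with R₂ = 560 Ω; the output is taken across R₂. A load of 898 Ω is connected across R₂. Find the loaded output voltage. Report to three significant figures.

V_out ≈ 6.87 V

The load sits in parallel with R₂: R₂‖R_L = (560 × 898) / (560 + 898) = 344.9 Ω.
V_out = 22.7 × 344.9 / (794 + 344.9) = 22.7 × 344.9/1139 = 6.87 V.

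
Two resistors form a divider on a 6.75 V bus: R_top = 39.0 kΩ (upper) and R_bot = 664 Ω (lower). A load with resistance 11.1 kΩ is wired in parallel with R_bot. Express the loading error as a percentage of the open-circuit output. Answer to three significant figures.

The divider's output (Thévenin) resistance is R_top‖R_bot = 652.9 Ω.
Fractional drop under load = R_th/(R_th + R_L) = 652.9 / (652.9 + 11100) = 0.05555.
So the output falls by 5.56 %.

5.56 %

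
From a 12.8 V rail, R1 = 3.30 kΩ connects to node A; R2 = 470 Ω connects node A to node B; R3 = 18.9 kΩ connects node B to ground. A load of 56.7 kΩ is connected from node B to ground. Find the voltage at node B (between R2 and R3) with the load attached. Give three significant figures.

V ≈ 10.1 V

At node B, R3 is in parallel with the load: R3‖R_L = 14180 Ω.
Below node A the resistance is R2 + (R3‖R_L) = 14640 Ω, so V_A = 12.8 × 14640/17940 = 10.45 V.
Then V_B = V_A × (R3‖R_L)/(R2 + R3‖R_L) = 10.45 × 14180/14640 = 10.1 V.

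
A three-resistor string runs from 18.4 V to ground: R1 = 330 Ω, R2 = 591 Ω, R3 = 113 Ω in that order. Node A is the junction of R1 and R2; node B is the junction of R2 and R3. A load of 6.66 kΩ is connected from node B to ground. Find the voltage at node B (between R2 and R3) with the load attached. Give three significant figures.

V ≈ 1.98 V

At node B, R3 is in parallel with the load: R3‖R_L = 111.1 Ω.
Below node A the resistance is R2 + (R3‖R_L) = 702.1 Ω, so V_A = 18.4 × 702.1/1032 = 12.52 V.
Then V_B = V_A × (R3‖R_L)/(R2 + R3‖R_L) = 12.52 × 111.1/702.1 = 1.98 V.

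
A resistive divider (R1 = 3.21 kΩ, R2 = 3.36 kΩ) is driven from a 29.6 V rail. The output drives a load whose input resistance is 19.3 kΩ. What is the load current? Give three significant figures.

R2‖R_L = 2.862 kΩ; V_out = 29.6 × 2.862/6.072 = 13.95 V.
I_L = V_out / R_L = 13.95 / 19.3 kΩ = 0.723 mA.

I_L ≈ 0.723 mA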